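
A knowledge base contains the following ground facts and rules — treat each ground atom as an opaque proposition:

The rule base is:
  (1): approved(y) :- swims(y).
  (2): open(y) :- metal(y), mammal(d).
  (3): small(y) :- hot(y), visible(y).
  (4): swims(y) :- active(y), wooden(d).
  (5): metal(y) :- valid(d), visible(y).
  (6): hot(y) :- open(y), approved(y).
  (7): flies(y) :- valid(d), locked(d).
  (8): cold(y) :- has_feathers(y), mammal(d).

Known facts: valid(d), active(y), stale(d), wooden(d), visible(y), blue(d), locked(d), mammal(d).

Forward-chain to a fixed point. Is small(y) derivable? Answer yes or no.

Round 1: (4) [swims(y) :- active(y), wooden(d).]; (5) [metal(y) :- valid(d), visible(y).]; (7) [flies(y) :- valid(d), locked(d).]. Adds swims(y), metal(y), flies(y).
Round 2: (1) [approved(y) :- swims(y).]; (2) [open(y) :- metal(y), mammal(d).]. Adds approved(y), open(y).
Round 3: (6) [hot(y) :- open(y), approved(y).]. Adds hot(y).
Round 4: (3) [small(y) :- hot(y), visible(y).]. Adds small(y).
small(y) appears in round 4, so it is derivable.

yes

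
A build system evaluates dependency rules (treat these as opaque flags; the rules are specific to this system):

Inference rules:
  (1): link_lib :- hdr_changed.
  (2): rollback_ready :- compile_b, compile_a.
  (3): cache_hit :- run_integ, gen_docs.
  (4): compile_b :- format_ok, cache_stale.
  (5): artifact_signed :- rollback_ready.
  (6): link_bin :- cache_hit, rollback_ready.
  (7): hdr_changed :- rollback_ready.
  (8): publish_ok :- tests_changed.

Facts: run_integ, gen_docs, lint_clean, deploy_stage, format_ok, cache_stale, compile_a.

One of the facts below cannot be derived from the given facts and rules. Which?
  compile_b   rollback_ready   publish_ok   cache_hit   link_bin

publish_ok

Round 1: (3) [cache_hit :- run_integ, gen_docs.]; (4) [compile_b :- format_ok, cache_stale.]. Adds cache_hit, compile_b.
Round 2: (2) [rollback_ready :- compile_b, compile_a.]. Adds rollback_ready.
Round 3: (5) [artifact_signed :- rollback_ready.]; (6) [link_bin :- cache_hit, rollback_ready.]; (7) [hdr_changed :- rollback_ready.]. Adds artifact_signed, link_bin, hdr_changed.
Round 4: (1) [link_lib :- hdr_changed.]. Adds link_lib.
Derived: rollback_ready (round 2), compile_b (round 1), cache_hit (round 1), link_bin (round 3). publish_ok never appears in any round.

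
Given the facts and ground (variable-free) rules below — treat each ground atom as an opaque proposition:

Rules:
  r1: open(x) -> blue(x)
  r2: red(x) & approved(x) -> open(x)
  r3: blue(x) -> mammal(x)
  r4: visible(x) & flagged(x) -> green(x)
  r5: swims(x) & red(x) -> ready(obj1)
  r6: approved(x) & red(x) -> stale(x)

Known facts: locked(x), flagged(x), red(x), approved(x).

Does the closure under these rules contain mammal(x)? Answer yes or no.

Round 1 — r2, r6, derive open(x), stale(x).
Round 2 — r1, derive blue(x).
Round 3 — r3, derive mammal(x).
mammal(x) appears in round 3, so it is derivable.

yes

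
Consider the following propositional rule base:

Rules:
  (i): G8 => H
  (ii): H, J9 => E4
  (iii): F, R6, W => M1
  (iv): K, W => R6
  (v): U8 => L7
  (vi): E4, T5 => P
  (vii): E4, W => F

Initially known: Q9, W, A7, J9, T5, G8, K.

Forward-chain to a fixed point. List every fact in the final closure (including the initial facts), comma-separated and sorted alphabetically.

[1] (i) [G8 => H]; (iv) [K, W => R6]. ⇒ new: H, R6.
[2] (ii) [H, J9 => E4]. ⇒ new: E4.
[3] (vi) [E4, T5 => P]; (vii) [E4, W => F]. ⇒ new: P, F.
[4] (iii) [F, R6, W => M1]. ⇒ new: M1.

A7, E4, F, G8, H, J9, K, M1, P, Q9, R6, T5, W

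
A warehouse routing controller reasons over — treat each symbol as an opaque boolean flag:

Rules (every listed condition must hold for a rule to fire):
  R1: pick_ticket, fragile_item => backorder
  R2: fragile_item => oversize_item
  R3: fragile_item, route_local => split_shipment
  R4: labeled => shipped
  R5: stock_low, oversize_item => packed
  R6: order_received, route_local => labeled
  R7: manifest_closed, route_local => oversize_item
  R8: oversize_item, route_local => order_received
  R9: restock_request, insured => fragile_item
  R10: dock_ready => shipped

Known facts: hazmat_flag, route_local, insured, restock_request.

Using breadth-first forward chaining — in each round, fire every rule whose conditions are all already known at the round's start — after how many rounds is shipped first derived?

5

Round 1: R9 [restock_request, insured => fragile_item]. New: fragile_item.
Round 2: R2 [fragile_item => oversize_item]; R3 [fragile_item, route_local => split_shipment]. New: oversize_item, split_shipment.
Round 3: R8 [oversize_item, route_local => order_received]. New: order_received.
Round 4: R6 [order_received, route_local => labeled]. New: labeled.
Round 5: R4 [labeled => shipped]. New: shipped.
shipped first appears in round 5.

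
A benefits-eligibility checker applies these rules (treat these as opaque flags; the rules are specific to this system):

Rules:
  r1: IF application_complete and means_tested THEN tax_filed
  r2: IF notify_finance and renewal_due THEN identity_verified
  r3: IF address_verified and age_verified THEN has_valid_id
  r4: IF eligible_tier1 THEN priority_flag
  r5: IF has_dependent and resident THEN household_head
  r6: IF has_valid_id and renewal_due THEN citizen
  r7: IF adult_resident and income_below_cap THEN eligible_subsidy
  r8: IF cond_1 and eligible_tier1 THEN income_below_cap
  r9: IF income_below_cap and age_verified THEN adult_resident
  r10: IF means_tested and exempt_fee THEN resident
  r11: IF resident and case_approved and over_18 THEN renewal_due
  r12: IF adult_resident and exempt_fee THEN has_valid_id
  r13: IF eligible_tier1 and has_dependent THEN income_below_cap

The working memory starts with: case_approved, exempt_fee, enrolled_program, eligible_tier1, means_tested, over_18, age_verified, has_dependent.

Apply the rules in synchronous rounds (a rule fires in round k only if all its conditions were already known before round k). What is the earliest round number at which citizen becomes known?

4

Round 1 — r4, r10, r13, derive priority_flag, resident, income_below_cap.
Round 2 — r5, r9, r11, derive household_head, adult_resident, renewal_due.
Round 3 — r7, r12, derive eligible_subsidy, has_valid_id.
Round 4 — r6, derive citizen.
citizen first appears in round 4.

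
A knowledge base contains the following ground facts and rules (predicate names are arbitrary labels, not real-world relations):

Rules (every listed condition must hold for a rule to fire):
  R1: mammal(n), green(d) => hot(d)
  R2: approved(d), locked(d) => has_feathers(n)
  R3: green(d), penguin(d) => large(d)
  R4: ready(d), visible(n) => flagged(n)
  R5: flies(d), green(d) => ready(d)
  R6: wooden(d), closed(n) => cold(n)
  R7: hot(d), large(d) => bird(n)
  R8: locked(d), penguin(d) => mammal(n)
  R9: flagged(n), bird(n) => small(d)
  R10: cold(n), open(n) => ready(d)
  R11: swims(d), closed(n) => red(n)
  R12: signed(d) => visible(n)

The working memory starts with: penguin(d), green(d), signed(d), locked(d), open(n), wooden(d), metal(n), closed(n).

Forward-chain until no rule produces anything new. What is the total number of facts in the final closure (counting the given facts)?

17

Round 1: R3 [green(d), penguin(d) => large(d)]; R6 [wooden(d), closed(n) => cold(n)]; R8 [locked(d), penguin(d) => mammal(n)]; R12 [signed(d) => visible(n)]. New: large(d), cold(n), mammal(n), visible(n).
Round 2: R1 [mammal(n), green(d) => hot(d)]; R10 [cold(n), open(n) => ready(d)]. New: hot(d), ready(d).
Round 3: R4 [ready(d), visible(n) => flagged(n)]; R7 [hot(d), large(d) => bird(n)]. New: flagged(n), bird(n).
Round 4: R9 [flagged(n), bird(n) => small(d)]. New: small(d).
Closure: {bird(n), closed(n), cold(n), flagged(n), green(d), hot(d), large(d), locked(d), mammal(n), metal(n), open(n), penguin(d), ready(d), signed(d), small(d), visible(n), wooden(d)} — 17 facts.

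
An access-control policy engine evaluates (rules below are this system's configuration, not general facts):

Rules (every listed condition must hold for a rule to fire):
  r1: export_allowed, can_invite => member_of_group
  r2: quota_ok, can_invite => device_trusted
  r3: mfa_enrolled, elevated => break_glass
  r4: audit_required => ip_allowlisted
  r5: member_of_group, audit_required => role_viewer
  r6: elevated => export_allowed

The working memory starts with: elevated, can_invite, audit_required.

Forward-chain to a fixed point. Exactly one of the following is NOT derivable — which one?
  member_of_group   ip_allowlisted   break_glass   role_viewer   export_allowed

break_glass

Round 1 fires r4, r6, giving ip_allowlisted, export_allowed.
Round 2 fires r1, giving member_of_group.
Round 3 fires r5, giving role_viewer.
Derived: role_viewer (round 3), export_allowed (round 1), ip_allowlisted (round 1), member_of_group (round 2). break_glass never appears in any round.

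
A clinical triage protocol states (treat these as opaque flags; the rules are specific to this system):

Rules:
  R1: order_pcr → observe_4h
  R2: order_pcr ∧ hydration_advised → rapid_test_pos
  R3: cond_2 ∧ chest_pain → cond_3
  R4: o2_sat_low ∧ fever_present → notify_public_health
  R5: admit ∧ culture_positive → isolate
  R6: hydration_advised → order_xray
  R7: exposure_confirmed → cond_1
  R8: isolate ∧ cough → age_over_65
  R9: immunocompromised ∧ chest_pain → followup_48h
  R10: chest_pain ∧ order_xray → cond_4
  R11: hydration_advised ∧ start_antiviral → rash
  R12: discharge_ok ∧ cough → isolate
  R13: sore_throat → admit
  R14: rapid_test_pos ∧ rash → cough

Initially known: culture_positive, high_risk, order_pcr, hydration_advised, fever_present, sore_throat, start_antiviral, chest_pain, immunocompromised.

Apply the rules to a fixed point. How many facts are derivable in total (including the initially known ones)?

[1] R1 [order_pcr → observe_4h]; R2 [order_pcr ∧ hydration_advised → rapid_test_pos]; R6 [hydration_advised → order_xray]; R9 [immunocompromised ∧ chest_pain → followup_48h]; R11 [hydration_advised ∧ start_antiviral → rash]; R13 [sore_throat → admit]. ⇒ new: observe_4h, rapid_test_pos, order_xray, followup_48h, rash, admit.
[2] R5 [admit ∧ culture_positive → isolate]; R10 [chest_pain ∧ order_xray → cond_4]; R14 [rapid_test_pos ∧ rash → cough]. ⇒ new: isolate, cond_4, cough.
[3] R8 [isolate ∧ cough → age_over_65]. ⇒ new: age_over_65.
Closure: {admit, age_over_65, chest_pain, cond_4, cough, culture_positive, fever_present, followup_48h, high_risk, hydration_advised, immunocompromised, isolate, observe_4h, order_pcr, order_xray, rapid_test_pos, rash, sore_throat, start_antiviral} — 19 facts.

19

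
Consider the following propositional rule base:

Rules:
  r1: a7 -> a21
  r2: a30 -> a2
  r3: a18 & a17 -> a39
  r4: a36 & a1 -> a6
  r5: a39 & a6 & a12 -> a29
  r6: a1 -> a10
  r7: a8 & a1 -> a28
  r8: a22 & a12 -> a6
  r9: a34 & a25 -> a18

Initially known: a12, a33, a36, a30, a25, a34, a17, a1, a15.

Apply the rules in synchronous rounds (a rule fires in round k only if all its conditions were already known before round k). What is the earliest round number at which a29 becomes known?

3

Round 1 — r2, r4, r6, r9, derive a2, a6, a10, a18.
Round 2 — r3, derive a39.
Round 3 — r5, derive a29.
a29 first appears in round 3.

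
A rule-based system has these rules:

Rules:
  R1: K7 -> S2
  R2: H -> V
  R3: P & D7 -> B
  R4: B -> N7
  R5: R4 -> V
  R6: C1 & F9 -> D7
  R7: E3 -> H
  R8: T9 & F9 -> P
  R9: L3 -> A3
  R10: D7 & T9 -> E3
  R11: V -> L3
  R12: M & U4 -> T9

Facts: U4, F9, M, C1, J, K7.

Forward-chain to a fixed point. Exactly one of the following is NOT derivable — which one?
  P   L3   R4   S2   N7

Round 1: R1 [K7 -> S2]; R6 [C1 & F9 -> D7]; R12 [M & U4 -> T9]. Adds S2, D7, T9.
Round 2: R8 [T9 & F9 -> P]; R10 [D7 & T9 -> E3]. Adds P, E3.
Round 3: R3 [P & D7 -> B]; R7 [E3 -> H]. Adds B, H.
Round 4: R2 [H -> V]; R4 [B -> N7]. Adds V, N7.
Round 5: R11 [V -> L3]. Adds L3.
Round 6: R9 [L3 -> A3]. Adds A3.
Derived: N7 (round 4), S2 (round 1), P (round 2), L3 (round 5). R4 never appears in any round.

R4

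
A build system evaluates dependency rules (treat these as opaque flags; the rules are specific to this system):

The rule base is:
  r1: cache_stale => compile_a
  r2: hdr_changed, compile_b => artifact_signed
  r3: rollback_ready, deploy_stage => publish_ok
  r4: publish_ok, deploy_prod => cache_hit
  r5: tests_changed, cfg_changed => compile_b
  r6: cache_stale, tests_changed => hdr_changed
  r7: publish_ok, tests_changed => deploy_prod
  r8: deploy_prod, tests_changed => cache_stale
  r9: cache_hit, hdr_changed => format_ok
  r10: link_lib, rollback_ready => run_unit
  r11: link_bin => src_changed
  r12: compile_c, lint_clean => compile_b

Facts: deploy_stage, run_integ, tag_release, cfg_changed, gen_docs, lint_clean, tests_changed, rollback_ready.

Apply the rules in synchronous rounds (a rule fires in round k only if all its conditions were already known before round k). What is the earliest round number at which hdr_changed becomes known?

Round 1 — r3, r5, derive publish_ok, compile_b.
Round 2 — r7, derive deploy_prod.
Round 3 — r4, r8, derive cache_hit, cache_stale.
Round 4 — r1, r6, derive compile_a, hdr_changed.
hdr_changed first appears in round 4.

4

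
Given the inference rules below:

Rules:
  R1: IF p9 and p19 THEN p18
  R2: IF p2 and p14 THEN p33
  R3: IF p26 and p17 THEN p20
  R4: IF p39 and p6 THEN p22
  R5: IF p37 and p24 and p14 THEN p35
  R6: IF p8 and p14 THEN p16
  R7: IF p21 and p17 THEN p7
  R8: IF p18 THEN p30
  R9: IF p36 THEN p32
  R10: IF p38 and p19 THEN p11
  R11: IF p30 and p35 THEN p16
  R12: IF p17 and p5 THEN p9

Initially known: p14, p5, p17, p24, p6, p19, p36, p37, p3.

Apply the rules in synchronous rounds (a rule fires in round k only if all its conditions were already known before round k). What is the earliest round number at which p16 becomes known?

4

Round 1 fires R5, R9, R12, giving p35, p32, p9.
Round 2 fires R1, giving p18.
Round 3 fires R8, giving p30.
Round 4 fires R11, giving p16.
p16 first appears in round 4.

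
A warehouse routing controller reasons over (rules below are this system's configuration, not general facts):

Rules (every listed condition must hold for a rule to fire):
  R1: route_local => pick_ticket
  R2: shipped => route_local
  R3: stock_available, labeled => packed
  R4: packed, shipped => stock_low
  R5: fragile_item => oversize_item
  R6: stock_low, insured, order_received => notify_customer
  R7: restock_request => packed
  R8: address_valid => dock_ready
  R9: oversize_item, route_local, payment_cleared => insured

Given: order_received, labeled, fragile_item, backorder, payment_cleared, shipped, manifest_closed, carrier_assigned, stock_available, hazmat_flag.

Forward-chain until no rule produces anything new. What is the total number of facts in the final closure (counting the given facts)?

17

Round 1 — R2, R3, R5, derive route_local, packed, oversize_item.
Round 2 — R1, R4, R9, derive pick_ticket, stock_low, insured.
Round 3 — R6, derive notify_customer.
Closure: {backorder, carrier_assigned, fragile_item, hazmat_flag, insured, labeled, manifest_closed, notify_customer, order_received, oversize_item, packed, payment_cleared, pick_ticket, route_local, shipped, stock_available, stock_low} — 17 facts.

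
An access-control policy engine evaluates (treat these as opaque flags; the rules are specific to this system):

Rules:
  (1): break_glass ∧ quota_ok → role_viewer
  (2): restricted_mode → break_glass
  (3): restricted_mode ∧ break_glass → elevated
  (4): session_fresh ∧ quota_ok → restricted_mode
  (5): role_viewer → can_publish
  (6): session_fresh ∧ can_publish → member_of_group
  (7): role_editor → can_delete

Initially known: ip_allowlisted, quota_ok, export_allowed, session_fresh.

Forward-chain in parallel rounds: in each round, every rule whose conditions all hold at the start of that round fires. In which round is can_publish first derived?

4

Round 1 — (4), derive restricted_mode.
Round 2 — (2), derive break_glass.
Round 3 — (1), (3), derive role_viewer, elevated.
Round 4 — (5), derive can_publish.
can_publish first appears in round 4.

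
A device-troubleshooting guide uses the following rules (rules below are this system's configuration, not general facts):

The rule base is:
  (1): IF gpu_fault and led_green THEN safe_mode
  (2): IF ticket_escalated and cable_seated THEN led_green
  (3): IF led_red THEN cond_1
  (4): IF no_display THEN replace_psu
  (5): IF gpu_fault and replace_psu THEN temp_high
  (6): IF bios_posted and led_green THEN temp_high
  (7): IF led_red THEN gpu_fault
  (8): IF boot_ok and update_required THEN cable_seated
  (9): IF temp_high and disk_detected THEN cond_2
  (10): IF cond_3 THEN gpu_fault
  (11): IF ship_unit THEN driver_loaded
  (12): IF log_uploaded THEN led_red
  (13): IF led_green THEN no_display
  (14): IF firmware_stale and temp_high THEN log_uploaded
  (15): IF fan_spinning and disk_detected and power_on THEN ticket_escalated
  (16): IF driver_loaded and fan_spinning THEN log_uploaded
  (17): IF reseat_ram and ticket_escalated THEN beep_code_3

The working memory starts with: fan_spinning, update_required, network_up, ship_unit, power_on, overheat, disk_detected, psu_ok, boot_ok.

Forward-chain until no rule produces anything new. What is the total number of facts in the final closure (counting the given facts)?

Round 1: (8) [IF boot_ok and update_required THEN cable_seated]; (11) [IF ship_unit THEN driver_loaded]; (15) [IF fan_spinning and disk_detected and power_on THEN ticket_escalated]. Adds cable_seated, driver_loaded, ticket_escalated.
Round 2: (2) [IF ticket_escalated and cable_seated THEN led_green]; (16) [IF driver_loaded and fan_spinning THEN log_uploaded]. Adds led_green, log_uploaded.
Round 3: (12) [IF log_uploaded THEN led_red]; (13) [IF led_green THEN no_display]. Adds led_red, no_display.
Round 4: (3) [IF led_red THEN cond_1]; (4) [IF no_display THEN replace_psu]; (7) [IF led_red THEN gpu_fault]. Adds cond_1, replace_psu, gpu_fault.
Round 5: (1) [IF gpu_fault and led_green THEN safe_mode]; (5) [IF gpu_fault and replace_psu THEN temp_high]. Adds safe_mode, temp_high.
Round 6: (9) [IF temp_high and disk_detected THEN cond_2]. Adds cond_2.
Closure: {boot_ok, cable_seated, cond_1, cond_2, disk_detected, driver_loaded, fan_spinning, gpu_fault, led_green, led_red, log_uploaded, network_up, no_display, overheat, power_on, psu_ok, replace_psu, safe_mode, ship_unit, temp_high, ticket_escalated, update_required} — 22 facts.

22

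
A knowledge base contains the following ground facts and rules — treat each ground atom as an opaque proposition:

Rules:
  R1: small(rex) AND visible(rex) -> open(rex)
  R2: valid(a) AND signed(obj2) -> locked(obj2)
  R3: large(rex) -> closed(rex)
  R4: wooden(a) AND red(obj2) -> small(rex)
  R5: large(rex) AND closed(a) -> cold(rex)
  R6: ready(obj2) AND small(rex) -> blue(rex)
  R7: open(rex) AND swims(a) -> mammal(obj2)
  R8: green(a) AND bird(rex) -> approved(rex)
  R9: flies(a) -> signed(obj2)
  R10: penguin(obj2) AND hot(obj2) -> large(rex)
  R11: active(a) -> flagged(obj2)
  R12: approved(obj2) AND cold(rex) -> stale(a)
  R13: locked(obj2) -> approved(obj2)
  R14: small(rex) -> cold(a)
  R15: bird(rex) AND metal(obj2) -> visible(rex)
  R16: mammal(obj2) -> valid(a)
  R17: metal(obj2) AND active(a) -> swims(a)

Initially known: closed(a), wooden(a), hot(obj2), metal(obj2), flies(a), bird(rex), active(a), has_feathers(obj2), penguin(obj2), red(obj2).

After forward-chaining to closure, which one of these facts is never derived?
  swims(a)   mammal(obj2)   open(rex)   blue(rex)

Round 1 — R4, R9, R10, R11, R15, R17, derive small(rex), signed(obj2), large(rex), flagged(obj2), visible(rex), swims(a).
Round 2 — R1, R3, R5, R14, derive open(rex), closed(rex), cold(rex), cold(a).
Round 3 — R7, derive mammal(obj2).
Round 4 — R16, derive valid(a).
Round 5 — R2, derive locked(obj2).
Round 6 — R13, derive approved(obj2).
Round 7 — R12, derive stale(a).
Derived: mammal(obj2) (round 3), open(rex) (round 2), swims(a) (round 1). blue(rex) never appears in any round.

blue(rex)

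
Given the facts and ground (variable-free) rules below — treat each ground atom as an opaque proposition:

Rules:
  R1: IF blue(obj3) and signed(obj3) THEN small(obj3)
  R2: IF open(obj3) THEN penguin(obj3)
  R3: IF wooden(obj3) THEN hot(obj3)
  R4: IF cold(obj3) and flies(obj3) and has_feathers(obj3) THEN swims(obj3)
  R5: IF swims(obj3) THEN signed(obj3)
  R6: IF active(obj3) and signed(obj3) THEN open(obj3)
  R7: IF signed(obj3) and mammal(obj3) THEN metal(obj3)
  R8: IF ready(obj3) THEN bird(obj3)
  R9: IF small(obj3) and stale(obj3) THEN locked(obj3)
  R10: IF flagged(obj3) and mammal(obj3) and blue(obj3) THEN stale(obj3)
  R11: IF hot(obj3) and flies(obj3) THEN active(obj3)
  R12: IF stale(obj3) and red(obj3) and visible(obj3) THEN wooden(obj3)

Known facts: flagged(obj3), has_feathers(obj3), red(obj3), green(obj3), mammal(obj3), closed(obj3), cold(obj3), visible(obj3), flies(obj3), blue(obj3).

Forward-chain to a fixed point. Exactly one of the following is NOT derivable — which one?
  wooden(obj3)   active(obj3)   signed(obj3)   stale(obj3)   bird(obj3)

Round 1: R4 [IF cold(obj3) and flies(obj3) and has_feathers(obj3) THEN swims(obj3)]; R10 [IF flagged(obj3) and mammal(obj3) and blue(obj3) THEN stale(obj3)]. New: swims(obj3), stale(obj3).
Round 2: R5 [IF swims(obj3) THEN signed(obj3)]; R12 [IF stale(obj3) and red(obj3) and visible(obj3) THEN wooden(obj3)]. New: signed(obj3), wooden(obj3).
Round 3: R1 [IF blue(obj3) and signed(obj3) THEN small(obj3)]; R3 [IF wooden(obj3) THEN hot(obj3)]; R7 [IF signed(obj3) and mammal(obj3) THEN metal(obj3)]. New: small(obj3), hot(obj3), metal(obj3).
Round 4: R9 [IF small(obj3) and stale(obj3) THEN locked(obj3)]; R11 [IF hot(obj3) and flies(obj3) THEN active(obj3)]. New: locked(obj3), active(obj3).
Round 5: R6 [IF active(obj3) and signed(obj3) THEN open(obj3)]. New: open(obj3).
Round 6: R2 [IF open(obj3) THEN penguin(obj3)]. New: penguin(obj3).
Derived: active(obj3) (round 4), stale(obj3) (round 1), wooden(obj3) (round 2), signed(obj3) (round 2). bird(obj3) never appears in any round.

bird(obj3)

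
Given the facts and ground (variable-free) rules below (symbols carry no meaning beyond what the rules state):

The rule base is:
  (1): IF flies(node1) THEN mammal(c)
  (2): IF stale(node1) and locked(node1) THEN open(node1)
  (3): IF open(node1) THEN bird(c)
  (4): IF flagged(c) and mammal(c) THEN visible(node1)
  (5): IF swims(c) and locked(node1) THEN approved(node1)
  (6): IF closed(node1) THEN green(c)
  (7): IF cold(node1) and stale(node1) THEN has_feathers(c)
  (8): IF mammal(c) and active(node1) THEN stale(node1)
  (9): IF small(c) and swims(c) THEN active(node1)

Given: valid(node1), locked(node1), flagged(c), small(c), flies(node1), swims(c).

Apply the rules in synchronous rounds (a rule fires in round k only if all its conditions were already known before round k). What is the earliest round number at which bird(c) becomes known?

Round 1 — (1), (5), (9), derive mammal(c), approved(node1), active(node1).
Round 2 — (4), (8), derive visible(node1), stale(node1).
Round 3 — (2), derive open(node1).
Round 4 — (3), derive bird(c).
bird(c) first appears in round 4.

4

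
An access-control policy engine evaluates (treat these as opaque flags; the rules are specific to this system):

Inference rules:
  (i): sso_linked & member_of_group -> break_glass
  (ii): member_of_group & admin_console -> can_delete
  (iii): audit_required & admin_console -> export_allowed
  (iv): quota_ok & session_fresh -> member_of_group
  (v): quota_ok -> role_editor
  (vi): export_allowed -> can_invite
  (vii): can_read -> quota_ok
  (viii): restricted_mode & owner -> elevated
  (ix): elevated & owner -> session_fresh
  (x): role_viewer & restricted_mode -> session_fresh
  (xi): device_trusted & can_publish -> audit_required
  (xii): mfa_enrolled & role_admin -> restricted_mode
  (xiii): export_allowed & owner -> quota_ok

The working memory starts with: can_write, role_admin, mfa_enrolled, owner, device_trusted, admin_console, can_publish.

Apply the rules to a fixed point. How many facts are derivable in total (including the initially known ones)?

Round 1: (xi) [device_trusted & can_publish -> audit_required]; (xii) [mfa_enrolled & role_admin -> restricted_mode]. New: audit_required, restricted_mode.
Round 2: (iii) [audit_required & admin_console -> export_allowed]; (viii) [restricted_mode & owner -> elevated]. New: export_allowed, elevated.
Round 3: (vi) [export_allowed -> can_invite]; (ix) [elevated & owner -> session_fresh]; (xiii) [export_allowed & owner -> quota_ok]. New: can_invite, session_fresh, quota_ok.
Round 4: (iv) [quota_ok & session_fresh -> member_of_group]; (v) [quota_ok -> role_editor]. New: member_of_group, role_editor.
Round 5: (ii) [member_of_group & admin_console -> can_delete]. New: can_delete.
Closure: {admin_console, audit_required, can_delete, can_invite, can_publish, can_write, device_trusted, elevated, export_allowed, member_of_group, mfa_enrolled, owner, quota_ok, restricted_mode, role_admin, role_editor, session_fresh} — 17 facts.

17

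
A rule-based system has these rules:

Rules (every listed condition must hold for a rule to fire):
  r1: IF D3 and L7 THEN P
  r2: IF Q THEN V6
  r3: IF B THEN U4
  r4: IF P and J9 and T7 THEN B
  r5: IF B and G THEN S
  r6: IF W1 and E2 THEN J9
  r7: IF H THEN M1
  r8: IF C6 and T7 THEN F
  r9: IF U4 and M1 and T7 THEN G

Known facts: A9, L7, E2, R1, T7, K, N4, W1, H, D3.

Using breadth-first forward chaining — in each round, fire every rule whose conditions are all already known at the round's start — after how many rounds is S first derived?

5

Round 1: r1 [IF D3 and L7 THEN P]; r6 [IF W1 and E2 THEN J9]; r7 [IF H THEN M1]. Adds P, J9, M1.
Round 2: r4 [IF P and J9 and T7 THEN B]. Adds B.
Round 3: r3 [IF B THEN U4]. Adds U4.
Round 4: r9 [IF U4 and M1 and T7 THEN G]. Adds G.
Round 5: r5 [IF B and G THEN S]. Adds S.
S first appears in round 5.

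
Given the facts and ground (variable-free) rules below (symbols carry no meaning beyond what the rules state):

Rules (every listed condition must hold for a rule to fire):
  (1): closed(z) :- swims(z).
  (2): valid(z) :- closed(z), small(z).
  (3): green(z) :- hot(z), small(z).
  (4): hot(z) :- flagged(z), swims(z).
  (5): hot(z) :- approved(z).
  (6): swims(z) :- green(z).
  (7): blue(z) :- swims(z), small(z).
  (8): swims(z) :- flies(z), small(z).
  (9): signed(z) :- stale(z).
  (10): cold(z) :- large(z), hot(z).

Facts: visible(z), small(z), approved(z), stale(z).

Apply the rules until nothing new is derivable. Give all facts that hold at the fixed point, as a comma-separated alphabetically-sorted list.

Round 1 — (5), (9), derive hot(z), signed(z).
Round 2 — (3), derive green(z).
Round 3 — (6), derive swims(z).
Round 4 — (1), (7), derive closed(z), blue(z).
Round 5 — (2), derive valid(z).

approved(z), blue(z), closed(z), green(z), hot(z), signed(z), small(z), stale(z), swims(z), valid(z), visible(z)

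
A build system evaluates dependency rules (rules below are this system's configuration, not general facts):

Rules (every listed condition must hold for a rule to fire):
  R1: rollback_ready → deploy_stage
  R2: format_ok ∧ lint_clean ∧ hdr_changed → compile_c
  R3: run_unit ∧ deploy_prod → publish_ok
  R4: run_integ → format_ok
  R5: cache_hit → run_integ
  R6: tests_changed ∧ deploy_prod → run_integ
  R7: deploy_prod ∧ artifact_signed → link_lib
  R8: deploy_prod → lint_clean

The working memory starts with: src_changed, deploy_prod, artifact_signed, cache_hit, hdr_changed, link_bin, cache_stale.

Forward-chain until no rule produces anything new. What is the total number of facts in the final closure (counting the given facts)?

12

Round 1 — R5, R7, R8, derive run_integ, link_lib, lint_clean.
Round 2 — R4, derive format_ok.
Round 3 — R2, derive compile_c.
Closure: {artifact_signed, cache_hit, cache_stale, compile_c, deploy_prod, format_ok, hdr_changed, link_bin, link_lib, lint_clean, run_integ, src_changed} — 12 facts.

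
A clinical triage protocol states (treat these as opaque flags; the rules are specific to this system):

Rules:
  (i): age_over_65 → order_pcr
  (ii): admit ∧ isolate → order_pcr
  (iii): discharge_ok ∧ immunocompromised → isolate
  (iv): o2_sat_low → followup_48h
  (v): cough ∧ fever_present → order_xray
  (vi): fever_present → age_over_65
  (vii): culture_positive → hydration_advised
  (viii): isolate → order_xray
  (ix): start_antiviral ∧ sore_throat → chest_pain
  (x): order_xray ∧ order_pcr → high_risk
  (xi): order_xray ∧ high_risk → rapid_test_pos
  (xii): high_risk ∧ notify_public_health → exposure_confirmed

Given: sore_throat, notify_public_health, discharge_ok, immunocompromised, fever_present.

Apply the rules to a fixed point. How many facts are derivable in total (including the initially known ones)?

12

Round 1: (iii) [discharge_ok ∧ immunocompromised → isolate]; (vi) [fever_present → age_over_65]. Adds isolate, age_over_65.
Round 2: (i) [age_over_65 → order_pcr]; (viii) [isolate → order_xray]. Adds order_pcr, order_xray.
Round 3: (x) [order_xray ∧ order_pcr → high_risk]. Adds high_risk.
Round 4: (xi) [order_xray ∧ high_risk → rapid_test_pos]; (xii) [high_risk ∧ notify_public_health → exposure_confirmed]. Adds rapid_test_pos, exposure_confirmed.
Closure: {age_over_65, discharge_ok, exposure_confirmed, fever_present, high_risk, immunocompromised, isolate, notify_public_health, order_pcr, order_xray, rapid_test_pos, sore_throat} — 12 facts.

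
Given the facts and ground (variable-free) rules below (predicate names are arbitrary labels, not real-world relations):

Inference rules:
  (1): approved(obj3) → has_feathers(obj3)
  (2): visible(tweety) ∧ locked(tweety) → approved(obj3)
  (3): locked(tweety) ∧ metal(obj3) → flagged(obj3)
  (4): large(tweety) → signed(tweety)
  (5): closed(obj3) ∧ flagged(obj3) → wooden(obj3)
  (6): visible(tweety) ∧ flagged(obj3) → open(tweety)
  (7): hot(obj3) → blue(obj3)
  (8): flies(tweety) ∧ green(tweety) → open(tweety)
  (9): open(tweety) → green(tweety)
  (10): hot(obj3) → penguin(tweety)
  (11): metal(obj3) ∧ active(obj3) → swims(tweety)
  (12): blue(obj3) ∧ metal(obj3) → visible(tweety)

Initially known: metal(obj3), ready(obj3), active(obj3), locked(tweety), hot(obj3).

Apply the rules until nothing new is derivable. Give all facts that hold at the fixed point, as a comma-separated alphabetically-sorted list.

Round 1 — (3), (7), (10), (11), derive flagged(obj3), blue(obj3), penguin(tweety), swims(tweety).
Round 2 — (12), derive visible(tweety).
Round 3 — (2), (6), derive approved(obj3), open(tweety).
Round 4 — (1), (9), derive has_feathers(obj3), green(tweety).

active(obj3), approved(obj3), blue(obj3), flagged(obj3), green(tweety), has_feathers(obj3), hot(obj3), locked(tweety), metal(obj3), open(tweety), penguin(tweety), ready(obj3), swims(tweety), visible(tweety)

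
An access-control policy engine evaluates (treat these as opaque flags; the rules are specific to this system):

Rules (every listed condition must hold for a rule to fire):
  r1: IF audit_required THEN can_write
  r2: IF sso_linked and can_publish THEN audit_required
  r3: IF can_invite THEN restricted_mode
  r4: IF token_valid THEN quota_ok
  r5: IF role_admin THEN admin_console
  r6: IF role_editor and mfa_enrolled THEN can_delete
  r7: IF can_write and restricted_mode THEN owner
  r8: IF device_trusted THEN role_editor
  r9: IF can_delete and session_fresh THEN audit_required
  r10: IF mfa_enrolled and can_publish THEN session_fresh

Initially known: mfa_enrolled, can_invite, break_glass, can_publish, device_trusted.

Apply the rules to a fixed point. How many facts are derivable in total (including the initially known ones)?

12

Round 1 fires r3, r8, r10, giving restricted_mode, role_editor, session_fresh.
Round 2 fires r6, giving can_delete.
Round 3 fires r9, giving audit_required.
Round 4 fires r1, giving can_write.
Round 5 fires r7, giving owner.
Closure: {audit_required, break_glass, can_delete, can_invite, can_publish, can_write, device_trusted, mfa_enrolled, owner, restricted_mode, role_editor, session_fresh} — 12 facts.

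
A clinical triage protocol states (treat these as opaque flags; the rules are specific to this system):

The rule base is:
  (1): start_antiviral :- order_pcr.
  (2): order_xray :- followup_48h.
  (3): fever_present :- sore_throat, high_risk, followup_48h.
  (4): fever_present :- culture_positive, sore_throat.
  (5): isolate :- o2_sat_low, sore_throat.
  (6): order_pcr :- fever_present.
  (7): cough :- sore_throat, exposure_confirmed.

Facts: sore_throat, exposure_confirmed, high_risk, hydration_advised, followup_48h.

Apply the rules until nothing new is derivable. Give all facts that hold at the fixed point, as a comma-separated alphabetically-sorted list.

cough, exposure_confirmed, fever_present, followup_48h, high_risk, hydration_advised, order_pcr, order_xray, sore_throat, start_antiviral

[1] (2) [order_xray :- followup_48h.]; (3) [fever_present :- sore_throat, high_risk, followup_48h.]; (7) [cough :- sore_throat, exposure_confirmed.]. ⇒ new: order_xray, fever_present, cough.
[2] (6) [order_pcr :- fever_present.]. ⇒ new: order_pcr.
[3] (1) [start_antiviral :- order_pcr.]. ⇒ new: start_antiviral.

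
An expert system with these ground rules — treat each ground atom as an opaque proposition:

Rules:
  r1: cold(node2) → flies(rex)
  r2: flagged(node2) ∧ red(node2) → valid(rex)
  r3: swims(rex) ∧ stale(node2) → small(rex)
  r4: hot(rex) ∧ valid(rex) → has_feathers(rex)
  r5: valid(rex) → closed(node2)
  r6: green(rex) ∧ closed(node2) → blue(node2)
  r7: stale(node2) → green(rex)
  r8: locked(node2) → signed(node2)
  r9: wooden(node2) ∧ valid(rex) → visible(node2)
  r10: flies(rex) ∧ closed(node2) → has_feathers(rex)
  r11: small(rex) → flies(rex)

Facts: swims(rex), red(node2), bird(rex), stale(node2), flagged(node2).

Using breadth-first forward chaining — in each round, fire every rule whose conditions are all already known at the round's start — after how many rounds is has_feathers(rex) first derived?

Round 1 — r2, r3, r7, derive valid(rex), small(rex), green(rex).
Round 2 — r5, r11, derive closed(node2), flies(rex).
Round 3 — r6, r10, derive blue(node2), has_feathers(rex).
has_feathers(rex) first appears in round 3.

3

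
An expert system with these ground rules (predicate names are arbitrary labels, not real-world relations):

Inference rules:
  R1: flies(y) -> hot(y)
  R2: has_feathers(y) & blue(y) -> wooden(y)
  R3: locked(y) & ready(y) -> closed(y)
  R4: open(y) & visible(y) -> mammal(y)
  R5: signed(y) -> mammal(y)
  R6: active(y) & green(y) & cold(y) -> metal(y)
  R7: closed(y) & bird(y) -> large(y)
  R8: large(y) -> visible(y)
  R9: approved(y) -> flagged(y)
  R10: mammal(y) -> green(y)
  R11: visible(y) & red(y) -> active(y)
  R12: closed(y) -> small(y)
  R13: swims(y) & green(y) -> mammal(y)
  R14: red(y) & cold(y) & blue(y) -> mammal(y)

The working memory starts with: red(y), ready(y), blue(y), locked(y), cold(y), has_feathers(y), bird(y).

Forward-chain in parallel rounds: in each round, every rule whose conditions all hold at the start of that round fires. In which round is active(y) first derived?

4

Round 1: R2 [has_feathers(y) & blue(y) -> wooden(y)]; R3 [locked(y) & ready(y) -> closed(y)]; R14 [red(y) & cold(y) & blue(y) -> mammal(y)]. New: wooden(y), closed(y), mammal(y).
Round 2: R7 [closed(y) & bird(y) -> large(y)]; R10 [mammal(y) -> green(y)]; R12 [closed(y) -> small(y)]. New: large(y), green(y), small(y).
Round 3: R8 [large(y) -> visible(y)]. New: visible(y).
Round 4: R11 [visible(y) & red(y) -> active(y)]. New: active(y).
active(y) first appears in round 4.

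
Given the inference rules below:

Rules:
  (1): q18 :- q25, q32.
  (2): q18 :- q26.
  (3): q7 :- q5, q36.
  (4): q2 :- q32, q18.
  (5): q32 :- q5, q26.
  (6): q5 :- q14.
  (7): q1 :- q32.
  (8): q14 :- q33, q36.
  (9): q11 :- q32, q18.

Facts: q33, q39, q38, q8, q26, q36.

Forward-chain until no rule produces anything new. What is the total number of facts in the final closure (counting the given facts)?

Round 1: (2) [q18 :- q26.]; (8) [q14 :- q33, q36.]. New: q18, q14.
Round 2: (6) [q5 :- q14.]. New: q5.
Round 3: (3) [q7 :- q5, q36.]; (5) [q32 :- q5, q26.]. New: q7, q32.
Round 4: (4) [q2 :- q32, q18.]; (7) [q1 :- q32.]; (9) [q11 :- q32, q18.]. New: q2, q1, q11.
Closure: {q1, q11, q14, q18, q2, q26, q32, q33, q36, q38, q39, q5, q7, q8} — 14 facts.

14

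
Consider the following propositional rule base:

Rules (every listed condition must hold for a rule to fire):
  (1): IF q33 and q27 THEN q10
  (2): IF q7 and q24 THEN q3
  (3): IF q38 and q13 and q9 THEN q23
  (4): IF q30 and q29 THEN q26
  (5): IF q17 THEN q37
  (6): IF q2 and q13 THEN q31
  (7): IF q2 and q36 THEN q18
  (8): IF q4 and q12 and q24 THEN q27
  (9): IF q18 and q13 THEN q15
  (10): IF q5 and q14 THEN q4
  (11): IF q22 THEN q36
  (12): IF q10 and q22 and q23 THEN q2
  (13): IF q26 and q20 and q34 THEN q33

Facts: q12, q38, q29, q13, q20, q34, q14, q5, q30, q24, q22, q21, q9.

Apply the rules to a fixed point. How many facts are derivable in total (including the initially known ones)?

Round 1: (3) [IF q38 and q13 and q9 THEN q23]; (4) [IF q30 and q29 THEN q26]; (10) [IF q5 and q14 THEN q4]; (11) [IF q22 THEN q36]. New: q23, q26, q4, q36.
Round 2: (8) [IF q4 and q12 and q24 THEN q27]; (13) [IF q26 and q20 and q34 THEN q33]. New: q27, q33.
Round 3: (1) [IF q33 and q27 THEN q10]. New: q10.
Round 4: (12) [IF q10 and q22 and q23 THEN q2]. New: q2.
Round 5: (6) [IF q2 and q13 THEN q31]; (7) [IF q2 and q36 THEN q18]. New: q31, q18.
Round 6: (9) [IF q18 and q13 THEN q15]. New: q15.
Closure: {q10, q12, q13, q14, q15, q18, q2, q20, q21, q22, q23, q24, q26, q27, q29, q30, q31, q33, q34, q36, q38, q4, q5, q9} — 24 facts.

24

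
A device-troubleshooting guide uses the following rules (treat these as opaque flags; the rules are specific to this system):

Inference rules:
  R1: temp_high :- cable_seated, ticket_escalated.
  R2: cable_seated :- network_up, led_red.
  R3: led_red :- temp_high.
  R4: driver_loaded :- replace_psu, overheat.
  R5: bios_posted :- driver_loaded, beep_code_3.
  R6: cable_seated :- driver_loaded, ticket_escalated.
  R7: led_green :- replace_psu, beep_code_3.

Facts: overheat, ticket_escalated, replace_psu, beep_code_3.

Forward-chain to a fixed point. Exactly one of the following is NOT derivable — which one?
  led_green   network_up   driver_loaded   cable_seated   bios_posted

network_up

Round 1: R4 [driver_loaded :- replace_psu, overheat.]; R7 [led_green :- replace_psu, beep_code_3.]. Adds driver_loaded, led_green.
Round 2: R5 [bios_posted :- driver_loaded, beep_code_3.]; R6 [cable_seated :- driver_loaded, ticket_escalated.]. Adds bios_posted, cable_seated.
Round 3: R1 [temp_high :- cable_seated, ticket_escalated.]. Adds temp_high.
Round 4: R3 [led_red :- temp_high.]. Adds led_red.
Derived: cable_seated (round 2), led_green (round 1), bios_posted (round 2), driver_loaded (round 1). network_up never appears in any round.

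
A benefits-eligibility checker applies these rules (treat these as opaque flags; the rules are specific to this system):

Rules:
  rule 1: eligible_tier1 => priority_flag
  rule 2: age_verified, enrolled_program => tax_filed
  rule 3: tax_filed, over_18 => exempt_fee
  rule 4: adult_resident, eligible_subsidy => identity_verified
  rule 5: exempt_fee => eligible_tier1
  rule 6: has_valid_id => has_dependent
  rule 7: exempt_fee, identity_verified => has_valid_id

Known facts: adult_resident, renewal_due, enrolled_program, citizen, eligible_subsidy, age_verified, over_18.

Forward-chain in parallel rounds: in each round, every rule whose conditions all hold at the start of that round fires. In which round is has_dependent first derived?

4

Round 1: rule 2 [age_verified, enrolled_program => tax_filed]; rule 4 [adult_resident, eligible_subsidy => identity_verified]. Adds tax_filed, identity_verified.
Round 2: rule 3 [tax_filed, over_18 => exempt_fee]. Adds exempt_fee.
Round 3: rule 5 [exempt_fee => eligible_tier1]; rule 7 [exempt_fee, identity_verified => has_valid_id]. Adds eligible_tier1, has_valid_id.
Round 4: rule 1 [eligible_tier1 => priority_flag]; rule 6 [has_valid_id => has_dependent]. Adds priority_flag, has_dependent.
has_dependent first appears in round 4.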